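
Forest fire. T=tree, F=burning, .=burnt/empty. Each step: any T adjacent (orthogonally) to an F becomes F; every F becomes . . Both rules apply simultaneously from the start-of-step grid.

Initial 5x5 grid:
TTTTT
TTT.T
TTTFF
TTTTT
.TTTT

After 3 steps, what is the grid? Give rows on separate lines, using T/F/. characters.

Step 1: 4 trees catch fire, 2 burn out
  TTTTT
  TTT.F
  TTF..
  TTTFF
  .TTTT
Step 2: 6 trees catch fire, 4 burn out
  TTTTF
  TTF..
  TF...
  TTF..
  .TTFF
Step 3: 6 trees catch fire, 6 burn out
  TTFF.
  TF...
  F....
  TF...
  .TF..

TTFF.
TF...
F....
TF...
.TF..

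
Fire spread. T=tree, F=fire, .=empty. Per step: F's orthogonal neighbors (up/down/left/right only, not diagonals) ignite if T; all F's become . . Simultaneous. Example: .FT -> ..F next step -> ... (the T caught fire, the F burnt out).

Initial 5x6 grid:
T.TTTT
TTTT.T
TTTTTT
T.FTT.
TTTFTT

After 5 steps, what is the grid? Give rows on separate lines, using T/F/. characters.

Step 1: 4 trees catch fire, 2 burn out
  T.TTTT
  TTTT.T
  TTFTTT
  T..FT.
  TTF.FT
Step 2: 6 trees catch fire, 4 burn out
  T.TTTT
  TTFT.T
  TF.FTT
  T...F.
  TF...F
Step 3: 6 trees catch fire, 6 burn out
  T.FTTT
  TF.F.T
  F...FT
  T.....
  F.....
Step 4: 4 trees catch fire, 6 burn out
  T..FTT
  F....T
  .....F
  F.....
  ......
Step 5: 3 trees catch fire, 4 burn out
  F...FT
  .....F
  ......
  ......
  ......

F...FT
.....F
......
......
......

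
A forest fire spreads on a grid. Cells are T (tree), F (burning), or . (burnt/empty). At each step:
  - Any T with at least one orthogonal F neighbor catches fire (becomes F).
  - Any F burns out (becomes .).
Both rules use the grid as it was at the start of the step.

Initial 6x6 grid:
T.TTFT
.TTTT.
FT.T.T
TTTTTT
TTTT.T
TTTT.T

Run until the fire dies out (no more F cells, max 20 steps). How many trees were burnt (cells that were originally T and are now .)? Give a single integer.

Step 1: +5 fires, +2 burnt (F count now 5)
Step 2: +5 fires, +5 burnt (F count now 5)
Step 3: +5 fires, +5 burnt (F count now 5)
Step 4: +3 fires, +5 burnt (F count now 3)
Step 5: +3 fires, +3 burnt (F count now 3)
Step 6: +2 fires, +3 burnt (F count now 2)
Step 7: +2 fires, +2 burnt (F count now 2)
Step 8: +1 fires, +2 burnt (F count now 1)
Step 9: +0 fires, +1 burnt (F count now 0)
Fire out after step 9
Initially T: 27, now '.': 35
Total burnt (originally-T cells now '.'): 26

Answer: 26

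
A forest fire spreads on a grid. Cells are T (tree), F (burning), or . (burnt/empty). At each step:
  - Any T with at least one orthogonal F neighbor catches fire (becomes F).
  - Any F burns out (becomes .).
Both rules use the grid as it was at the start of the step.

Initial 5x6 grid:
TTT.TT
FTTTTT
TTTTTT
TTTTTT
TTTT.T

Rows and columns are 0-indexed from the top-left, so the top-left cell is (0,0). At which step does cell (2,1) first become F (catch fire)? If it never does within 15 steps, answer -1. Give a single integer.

Step 1: cell (2,1)='T' (+3 fires, +1 burnt)
Step 2: cell (2,1)='F' (+4 fires, +3 burnt)
  -> target ignites at step 2
Step 3: cell (2,1)='.' (+5 fires, +4 burnt)
Step 4: cell (2,1)='.' (+4 fires, +5 burnt)
Step 5: cell (2,1)='.' (+5 fires, +4 burnt)
Step 6: cell (2,1)='.' (+4 fires, +5 burnt)
Step 7: cell (2,1)='.' (+1 fires, +4 burnt)
Step 8: cell (2,1)='.' (+1 fires, +1 burnt)
Step 9: cell (2,1)='.' (+0 fires, +1 burnt)
  fire out at step 9

2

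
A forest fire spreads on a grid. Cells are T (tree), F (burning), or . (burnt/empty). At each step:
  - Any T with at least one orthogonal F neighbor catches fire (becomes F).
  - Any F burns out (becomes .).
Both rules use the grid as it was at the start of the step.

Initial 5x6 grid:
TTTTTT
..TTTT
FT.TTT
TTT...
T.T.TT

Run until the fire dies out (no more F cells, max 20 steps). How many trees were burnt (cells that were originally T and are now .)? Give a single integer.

Answer: 6

Derivation:
Step 1: +2 fires, +1 burnt (F count now 2)
Step 2: +2 fires, +2 burnt (F count now 2)
Step 3: +1 fires, +2 burnt (F count now 1)
Step 4: +1 fires, +1 burnt (F count now 1)
Step 5: +0 fires, +1 burnt (F count now 0)
Fire out after step 5
Initially T: 21, now '.': 15
Total burnt (originally-T cells now '.'): 6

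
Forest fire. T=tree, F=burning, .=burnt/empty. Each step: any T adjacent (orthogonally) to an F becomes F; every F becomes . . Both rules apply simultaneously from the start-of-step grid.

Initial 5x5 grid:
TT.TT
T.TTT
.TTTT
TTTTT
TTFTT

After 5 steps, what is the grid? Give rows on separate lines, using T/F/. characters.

Step 1: 3 trees catch fire, 1 burn out
  TT.TT
  T.TTT
  .TTTT
  TTFTT
  TF.FT
Step 2: 5 trees catch fire, 3 burn out
  TT.TT
  T.TTT
  .TFTT
  TF.FT
  F...F
Step 3: 5 trees catch fire, 5 burn out
  TT.TT
  T.FTT
  .F.FT
  F...F
  .....
Step 4: 2 trees catch fire, 5 burn out
  TT.TT
  T..FT
  ....F
  .....
  .....
Step 5: 2 trees catch fire, 2 burn out
  TT.FT
  T...F
  .....
  .....
  .....

TT.FT
T...F
.....
.....
.....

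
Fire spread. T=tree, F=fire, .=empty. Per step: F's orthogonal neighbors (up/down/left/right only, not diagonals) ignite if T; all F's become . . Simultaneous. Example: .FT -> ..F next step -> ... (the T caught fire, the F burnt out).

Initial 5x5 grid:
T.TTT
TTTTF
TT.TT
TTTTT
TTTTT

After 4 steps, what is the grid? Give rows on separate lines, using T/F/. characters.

Step 1: 3 trees catch fire, 1 burn out
  T.TTF
  TTTF.
  TT.TF
  TTTTT
  TTTTT
Step 2: 4 trees catch fire, 3 burn out
  T.TF.
  TTF..
  TT.F.
  TTTTF
  TTTTT
Step 3: 4 trees catch fire, 4 burn out
  T.F..
  TF...
  TT...
  TTTF.
  TTTTF
Step 4: 4 trees catch fire, 4 burn out
  T....
  F....
  TF...
  TTF..
  TTTF.

T....
F....
TF...
TTF..
TTTF.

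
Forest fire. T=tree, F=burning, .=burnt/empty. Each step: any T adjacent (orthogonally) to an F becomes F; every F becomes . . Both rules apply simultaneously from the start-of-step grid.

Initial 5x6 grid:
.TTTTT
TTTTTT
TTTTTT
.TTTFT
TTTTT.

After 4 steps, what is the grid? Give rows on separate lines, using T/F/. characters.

Step 1: 4 trees catch fire, 1 burn out
  .TTTTT
  TTTTTT
  TTTTFT
  .TTF.F
  TTTTF.
Step 2: 5 trees catch fire, 4 burn out
  .TTTTT
  TTTTFT
  TTTF.F
  .TF...
  TTTF..
Step 3: 6 trees catch fire, 5 burn out
  .TTTFT
  TTTF.F
  TTF...
  .F....
  TTF...
Step 4: 5 trees catch fire, 6 burn out
  .TTF.F
  TTF...
  TF....
  ......
  TF....

.TTF.F
TTF...
TF....
......
TF....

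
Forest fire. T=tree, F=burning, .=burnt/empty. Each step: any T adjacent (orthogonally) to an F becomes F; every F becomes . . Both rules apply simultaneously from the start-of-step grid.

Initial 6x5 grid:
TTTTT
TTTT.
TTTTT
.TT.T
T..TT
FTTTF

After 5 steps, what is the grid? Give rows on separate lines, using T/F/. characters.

Step 1: 4 trees catch fire, 2 burn out
  TTTTT
  TTTT.
  TTTTT
  .TT.T
  F..TF
  .FTF.
Step 2: 3 trees catch fire, 4 burn out
  TTTTT
  TTTT.
  TTTTT
  .TT.F
  ...F.
  ..F..
Step 3: 1 trees catch fire, 3 burn out
  TTTTT
  TTTT.
  TTTTF
  .TT..
  .....
  .....
Step 4: 1 trees catch fire, 1 burn out
  TTTTT
  TTTT.
  TTTF.
  .TT..
  .....
  .....
Step 5: 2 trees catch fire, 1 burn out
  TTTTT
  TTTF.
  TTF..
  .TT..
  .....
  .....

TTTTT
TTTF.
TTF..
.TT..
.....
.....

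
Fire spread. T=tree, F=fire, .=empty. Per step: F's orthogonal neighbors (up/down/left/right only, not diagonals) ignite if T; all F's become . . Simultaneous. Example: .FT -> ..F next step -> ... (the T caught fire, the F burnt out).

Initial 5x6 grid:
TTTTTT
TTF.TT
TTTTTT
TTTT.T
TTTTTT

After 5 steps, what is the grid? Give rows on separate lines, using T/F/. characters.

Step 1: 3 trees catch fire, 1 burn out
  TTFTTT
  TF..TT
  TTFTTT
  TTTT.T
  TTTTTT
Step 2: 6 trees catch fire, 3 burn out
  TF.FTT
  F...TT
  TF.FTT
  TTFT.T
  TTTTTT
Step 3: 7 trees catch fire, 6 burn out
  F...FT
  ....TT
  F...FT
  TF.F.T
  TTFTTT
Step 4: 6 trees catch fire, 7 burn out
  .....F
  ....FT
  .....F
  F....T
  TF.FTT
Step 5: 4 trees catch fire, 6 burn out
  ......
  .....F
  ......
  .....F
  F...FT

......
.....F
......
.....F
F...FT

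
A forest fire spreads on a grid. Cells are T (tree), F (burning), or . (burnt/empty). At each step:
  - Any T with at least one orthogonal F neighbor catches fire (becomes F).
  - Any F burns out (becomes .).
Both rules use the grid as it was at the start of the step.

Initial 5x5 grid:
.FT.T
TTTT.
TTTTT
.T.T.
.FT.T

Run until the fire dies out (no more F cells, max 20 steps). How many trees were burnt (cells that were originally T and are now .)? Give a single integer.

Answer: 13

Derivation:
Step 1: +4 fires, +2 burnt (F count now 4)
Step 2: +3 fires, +4 burnt (F count now 3)
Step 3: +3 fires, +3 burnt (F count now 3)
Step 4: +1 fires, +3 burnt (F count now 1)
Step 5: +2 fires, +1 burnt (F count now 2)
Step 6: +0 fires, +2 burnt (F count now 0)
Fire out after step 6
Initially T: 15, now '.': 23
Total burnt (originally-T cells now '.'): 13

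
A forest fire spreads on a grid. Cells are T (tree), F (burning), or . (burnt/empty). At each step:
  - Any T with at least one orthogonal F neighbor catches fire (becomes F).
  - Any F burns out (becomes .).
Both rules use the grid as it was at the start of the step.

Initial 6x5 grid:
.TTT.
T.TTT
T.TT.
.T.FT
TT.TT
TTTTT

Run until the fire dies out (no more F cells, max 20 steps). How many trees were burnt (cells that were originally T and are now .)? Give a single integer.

Answer: 19

Derivation:
Step 1: +3 fires, +1 burnt (F count now 3)
Step 2: +4 fires, +3 burnt (F count now 4)
Step 3: +5 fires, +4 burnt (F count now 5)
Step 4: +2 fires, +5 burnt (F count now 2)
Step 5: +3 fires, +2 burnt (F count now 3)
Step 6: +2 fires, +3 burnt (F count now 2)
Step 7: +0 fires, +2 burnt (F count now 0)
Fire out after step 7
Initially T: 21, now '.': 28
Total burnt (originally-T cells now '.'): 19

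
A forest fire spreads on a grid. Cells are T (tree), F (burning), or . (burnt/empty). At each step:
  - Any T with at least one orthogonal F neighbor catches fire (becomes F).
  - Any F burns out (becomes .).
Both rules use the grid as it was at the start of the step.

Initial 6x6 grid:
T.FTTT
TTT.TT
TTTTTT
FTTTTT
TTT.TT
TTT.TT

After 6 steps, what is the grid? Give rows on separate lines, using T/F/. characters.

Step 1: 5 trees catch fire, 2 burn out
  T..FTT
  TTF.TT
  FTTTTT
  .FTTTT
  FTT.TT
  TTT.TT
Step 2: 8 trees catch fire, 5 burn out
  T...FT
  FF..TT
  .FFTTT
  ..FTTT
  .FT.TT
  FTT.TT
Step 3: 7 trees catch fire, 8 burn out
  F....F
  ....FT
  ...FTT
  ...FTT
  ..F.TT
  .FT.TT
Step 4: 4 trees catch fire, 7 burn out
  ......
  .....F
  ....FT
  ....FT
  ....TT
  ..F.TT
Step 5: 3 trees catch fire, 4 burn out
  ......
  ......
  .....F
  .....F
  ....FT
  ....TT
Step 6: 2 trees catch fire, 3 burn out
  ......
  ......
  ......
  ......
  .....F
  ....FT

......
......
......
......
.....F
....FT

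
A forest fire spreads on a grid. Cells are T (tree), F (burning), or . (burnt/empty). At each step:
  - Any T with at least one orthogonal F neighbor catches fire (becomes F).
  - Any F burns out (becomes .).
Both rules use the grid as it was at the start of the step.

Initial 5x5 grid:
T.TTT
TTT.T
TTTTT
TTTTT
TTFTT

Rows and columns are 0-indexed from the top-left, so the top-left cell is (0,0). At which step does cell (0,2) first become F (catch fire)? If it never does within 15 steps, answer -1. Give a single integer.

Step 1: cell (0,2)='T' (+3 fires, +1 burnt)
Step 2: cell (0,2)='T' (+5 fires, +3 burnt)
Step 3: cell (0,2)='T' (+5 fires, +5 burnt)
Step 4: cell (0,2)='F' (+4 fires, +5 burnt)
  -> target ignites at step 4
Step 5: cell (0,2)='.' (+3 fires, +4 burnt)
Step 6: cell (0,2)='.' (+2 fires, +3 burnt)
Step 7: cell (0,2)='.' (+0 fires, +2 burnt)
  fire out at step 7

4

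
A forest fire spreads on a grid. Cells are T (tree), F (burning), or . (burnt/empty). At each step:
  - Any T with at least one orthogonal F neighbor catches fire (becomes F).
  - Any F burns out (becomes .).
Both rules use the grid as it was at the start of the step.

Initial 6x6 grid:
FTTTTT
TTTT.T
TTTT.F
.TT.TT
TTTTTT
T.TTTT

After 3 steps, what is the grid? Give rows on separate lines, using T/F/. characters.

Step 1: 4 trees catch fire, 2 burn out
  .FTTTT
  FTTT.F
  TTTT..
  .TT.TF
  TTTTTT
  T.TTTT
Step 2: 6 trees catch fire, 4 burn out
  ..FTTF
  .FTT..
  FTTT..
  .TT.F.
  TTTTTF
  T.TTTT
Step 3: 6 trees catch fire, 6 burn out
  ...FF.
  ..FT..
  .FTT..
  .TT...
  TTTTF.
  T.TTTF

...FF.
..FT..
.FTT..
.TT...
TTTTF.
T.TTTF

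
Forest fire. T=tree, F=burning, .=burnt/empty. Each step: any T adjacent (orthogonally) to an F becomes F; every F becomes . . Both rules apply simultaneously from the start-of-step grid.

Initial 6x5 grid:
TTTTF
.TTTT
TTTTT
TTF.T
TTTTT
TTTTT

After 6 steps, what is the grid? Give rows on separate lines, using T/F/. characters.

Step 1: 5 trees catch fire, 2 burn out
  TTTF.
  .TTTF
  TTFTT
  TF..T
  TTFTT
  TTTTT
Step 2: 10 trees catch fire, 5 burn out
  TTF..
  .TFF.
  TF.FF
  F...T
  TF.FT
  TTFTT
Step 3: 8 trees catch fire, 10 burn out
  TF...
  .F...
  F....
  ....F
  F...F
  TF.FT
Step 4: 3 trees catch fire, 8 burn out
  F....
  .....
  .....
  .....
  .....
  F...F
Step 5: 0 trees catch fire, 3 burn out
  .....
  .....
  .....
  .....
  .....
  .....
Step 6: 0 trees catch fire, 0 burn out
  .....
  .....
  .....
  .....
  .....
  .....

.....
.....
.....
.....
.....
.....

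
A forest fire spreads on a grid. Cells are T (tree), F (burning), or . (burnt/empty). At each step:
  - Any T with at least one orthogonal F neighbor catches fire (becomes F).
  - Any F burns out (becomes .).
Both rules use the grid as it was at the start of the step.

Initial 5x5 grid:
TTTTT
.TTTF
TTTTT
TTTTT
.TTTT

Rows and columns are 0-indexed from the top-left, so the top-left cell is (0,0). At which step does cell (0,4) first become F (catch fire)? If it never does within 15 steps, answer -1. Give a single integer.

Step 1: cell (0,4)='F' (+3 fires, +1 burnt)
  -> target ignites at step 1
Step 2: cell (0,4)='.' (+4 fires, +3 burnt)
Step 3: cell (0,4)='.' (+5 fires, +4 burnt)
Step 4: cell (0,4)='.' (+4 fires, +5 burnt)
Step 5: cell (0,4)='.' (+4 fires, +4 burnt)
Step 6: cell (0,4)='.' (+2 fires, +4 burnt)
Step 7: cell (0,4)='.' (+0 fires, +2 burnt)
  fire out at step 7

1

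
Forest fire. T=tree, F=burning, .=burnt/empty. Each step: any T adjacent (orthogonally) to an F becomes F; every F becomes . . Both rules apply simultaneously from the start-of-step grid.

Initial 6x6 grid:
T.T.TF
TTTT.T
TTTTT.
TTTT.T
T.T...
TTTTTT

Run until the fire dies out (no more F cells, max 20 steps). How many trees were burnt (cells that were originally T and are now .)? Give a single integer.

Step 1: +2 fires, +1 burnt (F count now 2)
Step 2: +0 fires, +2 burnt (F count now 0)
Fire out after step 2
Initially T: 26, now '.': 12
Total burnt (originally-T cells now '.'): 2

Answer: 2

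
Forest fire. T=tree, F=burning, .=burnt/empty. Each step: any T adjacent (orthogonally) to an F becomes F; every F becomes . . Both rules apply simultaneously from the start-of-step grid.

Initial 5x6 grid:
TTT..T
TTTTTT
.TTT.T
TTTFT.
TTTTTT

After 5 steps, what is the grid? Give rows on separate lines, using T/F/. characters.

Step 1: 4 trees catch fire, 1 burn out
  TTT..T
  TTTTTT
  .TTF.T
  TTF.F.
  TTTFTT
Step 2: 5 trees catch fire, 4 burn out
  TTT..T
  TTTFTT
  .TF..T
  TF....
  TTF.FT
Step 3: 6 trees catch fire, 5 burn out
  TTT..T
  TTF.FT
  .F...T
  F.....
  TF...F
Step 4: 4 trees catch fire, 6 burn out
  TTF..T
  TF...F
  .....T
  ......
  F.....
Step 5: 4 trees catch fire, 4 burn out
  TF...F
  F.....
  .....F
  ......
  ......

TF...F
F.....
.....F
......
......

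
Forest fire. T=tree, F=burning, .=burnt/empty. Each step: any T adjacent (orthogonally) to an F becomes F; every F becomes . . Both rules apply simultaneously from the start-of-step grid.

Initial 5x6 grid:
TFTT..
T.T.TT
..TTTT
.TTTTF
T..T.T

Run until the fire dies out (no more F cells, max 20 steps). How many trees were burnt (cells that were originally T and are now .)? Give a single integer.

Step 1: +5 fires, +2 burnt (F count now 5)
Step 2: +6 fires, +5 burnt (F count now 6)
Step 3: +5 fires, +6 burnt (F count now 5)
Step 4: +1 fires, +5 burnt (F count now 1)
Step 5: +0 fires, +1 burnt (F count now 0)
Fire out after step 5
Initially T: 18, now '.': 29
Total burnt (originally-T cells now '.'): 17

Answer: 17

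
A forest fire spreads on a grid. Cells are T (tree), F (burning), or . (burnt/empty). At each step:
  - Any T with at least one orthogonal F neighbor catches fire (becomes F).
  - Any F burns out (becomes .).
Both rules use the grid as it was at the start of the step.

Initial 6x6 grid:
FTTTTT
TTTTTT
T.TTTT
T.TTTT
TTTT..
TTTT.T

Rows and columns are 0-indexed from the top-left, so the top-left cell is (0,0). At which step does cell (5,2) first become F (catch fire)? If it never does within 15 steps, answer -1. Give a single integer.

Step 1: cell (5,2)='T' (+2 fires, +1 burnt)
Step 2: cell (5,2)='T' (+3 fires, +2 burnt)
Step 3: cell (5,2)='T' (+3 fires, +3 burnt)
Step 4: cell (5,2)='T' (+4 fires, +3 burnt)
Step 5: cell (5,2)='T' (+6 fires, +4 burnt)
Step 6: cell (5,2)='T' (+5 fires, +6 burnt)
Step 7: cell (5,2)='F' (+4 fires, +5 burnt)
  -> target ignites at step 7
Step 8: cell (5,2)='.' (+2 fires, +4 burnt)
Step 9: cell (5,2)='.' (+0 fires, +2 burnt)
  fire out at step 9

7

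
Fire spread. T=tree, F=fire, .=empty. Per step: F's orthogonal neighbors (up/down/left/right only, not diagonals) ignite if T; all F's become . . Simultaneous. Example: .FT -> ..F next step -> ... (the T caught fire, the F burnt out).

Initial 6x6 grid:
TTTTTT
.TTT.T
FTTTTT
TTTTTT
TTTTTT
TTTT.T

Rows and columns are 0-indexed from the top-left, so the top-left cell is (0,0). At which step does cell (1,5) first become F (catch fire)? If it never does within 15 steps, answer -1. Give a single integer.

Step 1: cell (1,5)='T' (+2 fires, +1 burnt)
Step 2: cell (1,5)='T' (+4 fires, +2 burnt)
Step 3: cell (1,5)='T' (+6 fires, +4 burnt)
Step 4: cell (1,5)='T' (+7 fires, +6 burnt)
Step 5: cell (1,5)='T' (+5 fires, +7 burnt)
Step 6: cell (1,5)='F' (+5 fires, +5 burnt)
  -> target ignites at step 6
Step 7: cell (1,5)='.' (+2 fires, +5 burnt)
Step 8: cell (1,5)='.' (+1 fires, +2 burnt)
Step 9: cell (1,5)='.' (+0 fires, +1 burnt)
  fire out at step 9

6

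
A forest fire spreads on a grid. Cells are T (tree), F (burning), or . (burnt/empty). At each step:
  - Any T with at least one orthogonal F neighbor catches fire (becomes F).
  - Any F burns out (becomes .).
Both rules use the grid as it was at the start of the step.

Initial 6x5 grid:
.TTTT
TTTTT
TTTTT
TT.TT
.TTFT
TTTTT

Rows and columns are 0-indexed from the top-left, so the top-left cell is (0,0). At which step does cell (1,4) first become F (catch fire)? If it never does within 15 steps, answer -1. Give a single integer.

Step 1: cell (1,4)='T' (+4 fires, +1 burnt)
Step 2: cell (1,4)='T' (+5 fires, +4 burnt)
Step 3: cell (1,4)='T' (+5 fires, +5 burnt)
Step 4: cell (1,4)='F' (+6 fires, +5 burnt)
  -> target ignites at step 4
Step 5: cell (1,4)='.' (+4 fires, +6 burnt)
Step 6: cell (1,4)='.' (+2 fires, +4 burnt)
Step 7: cell (1,4)='.' (+0 fires, +2 burnt)
  fire out at step 7

4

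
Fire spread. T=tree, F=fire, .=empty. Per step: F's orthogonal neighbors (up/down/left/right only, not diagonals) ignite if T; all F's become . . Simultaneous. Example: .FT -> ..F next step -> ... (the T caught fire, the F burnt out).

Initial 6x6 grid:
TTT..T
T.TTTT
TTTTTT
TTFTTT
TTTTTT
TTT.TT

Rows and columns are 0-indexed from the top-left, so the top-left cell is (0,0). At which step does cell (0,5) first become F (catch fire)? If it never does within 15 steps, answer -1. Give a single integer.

Step 1: cell (0,5)='T' (+4 fires, +1 burnt)
Step 2: cell (0,5)='T' (+8 fires, +4 burnt)
Step 3: cell (0,5)='T' (+8 fires, +8 burnt)
Step 4: cell (0,5)='T' (+7 fires, +8 burnt)
Step 5: cell (0,5)='T' (+3 fires, +7 burnt)
Step 6: cell (0,5)='F' (+1 fires, +3 burnt)
  -> target ignites at step 6
Step 7: cell (0,5)='.' (+0 fires, +1 burnt)
  fire out at step 7

6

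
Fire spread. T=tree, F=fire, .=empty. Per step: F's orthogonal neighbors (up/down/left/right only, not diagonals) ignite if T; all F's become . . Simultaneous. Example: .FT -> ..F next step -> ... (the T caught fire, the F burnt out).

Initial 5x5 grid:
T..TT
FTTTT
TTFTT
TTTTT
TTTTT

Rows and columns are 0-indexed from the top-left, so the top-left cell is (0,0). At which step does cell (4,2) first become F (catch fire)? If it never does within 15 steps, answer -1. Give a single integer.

Step 1: cell (4,2)='T' (+7 fires, +2 burnt)
Step 2: cell (4,2)='F' (+6 fires, +7 burnt)
  -> target ignites at step 2
Step 3: cell (4,2)='.' (+6 fires, +6 burnt)
Step 4: cell (4,2)='.' (+2 fires, +6 burnt)
Step 5: cell (4,2)='.' (+0 fires, +2 burnt)
  fire out at step 5

2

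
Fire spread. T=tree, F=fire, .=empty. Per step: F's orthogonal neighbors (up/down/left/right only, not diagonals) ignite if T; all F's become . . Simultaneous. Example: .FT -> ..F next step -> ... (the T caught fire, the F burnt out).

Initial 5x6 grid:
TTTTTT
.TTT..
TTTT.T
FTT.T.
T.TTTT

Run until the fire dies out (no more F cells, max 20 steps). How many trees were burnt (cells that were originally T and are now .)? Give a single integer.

Answer: 21

Derivation:
Step 1: +3 fires, +1 burnt (F count now 3)
Step 2: +2 fires, +3 burnt (F count now 2)
Step 3: +3 fires, +2 burnt (F count now 3)
Step 4: +4 fires, +3 burnt (F count now 4)
Step 5: +4 fires, +4 burnt (F count now 4)
Step 6: +3 fires, +4 burnt (F count now 3)
Step 7: +1 fires, +3 burnt (F count now 1)
Step 8: +1 fires, +1 burnt (F count now 1)
Step 9: +0 fires, +1 burnt (F count now 0)
Fire out after step 9
Initially T: 22, now '.': 29
Total burnt (originally-T cells now '.'): 21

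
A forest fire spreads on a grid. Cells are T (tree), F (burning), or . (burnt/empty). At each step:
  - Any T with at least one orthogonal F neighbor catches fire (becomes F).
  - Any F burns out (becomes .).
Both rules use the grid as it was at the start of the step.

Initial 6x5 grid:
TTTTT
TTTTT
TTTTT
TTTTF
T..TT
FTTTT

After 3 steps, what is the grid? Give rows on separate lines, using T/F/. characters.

Step 1: 5 trees catch fire, 2 burn out
  TTTTT
  TTTTT
  TTTTF
  TTTF.
  F..TF
  .FTTT
Step 2: 7 trees catch fire, 5 burn out
  TTTTT
  TTTTF
  TTTF.
  FTF..
  ...F.
  ..FTF
Step 3: 6 trees catch fire, 7 burn out
  TTTTF
  TTTF.
  FTF..
  .F...
  .....
  ...F.

TTTTF
TTTF.
FTF..
.F...
.....
...F.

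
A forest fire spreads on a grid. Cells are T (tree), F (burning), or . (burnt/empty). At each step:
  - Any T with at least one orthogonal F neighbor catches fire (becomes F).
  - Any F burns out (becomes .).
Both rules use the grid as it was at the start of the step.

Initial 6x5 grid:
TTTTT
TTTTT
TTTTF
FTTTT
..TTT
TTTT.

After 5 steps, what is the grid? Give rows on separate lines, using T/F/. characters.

Step 1: 5 trees catch fire, 2 burn out
  TTTTT
  TTTTF
  FTTF.
  .FTTF
  ..TTT
  TTTT.
Step 2: 8 trees catch fire, 5 burn out
  TTTTF
  FTTF.
  .FF..
  ..FF.
  ..TTF
  TTTT.
Step 3: 6 trees catch fire, 8 burn out
  FTTF.
  .FF..
  .....
  .....
  ..FF.
  TTTT.
Step 4: 4 trees catch fire, 6 burn out
  .FF..
  .....
  .....
  .....
  .....
  TTFF.
Step 5: 1 trees catch fire, 4 burn out
  .....
  .....
  .....
  .....
  .....
  TF...

.....
.....
.....
.....
.....
TF...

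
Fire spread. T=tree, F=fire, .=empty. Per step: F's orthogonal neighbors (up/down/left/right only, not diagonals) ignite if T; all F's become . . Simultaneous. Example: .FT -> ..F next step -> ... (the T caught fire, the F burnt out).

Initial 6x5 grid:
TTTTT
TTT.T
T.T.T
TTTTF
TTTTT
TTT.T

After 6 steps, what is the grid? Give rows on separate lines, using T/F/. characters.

Step 1: 3 trees catch fire, 1 burn out
  TTTTT
  TTT.T
  T.T.F
  TTTF.
  TTTTF
  TTT.T
Step 2: 4 trees catch fire, 3 burn out
  TTTTT
  TTT.F
  T.T..
  TTF..
  TTTF.
  TTT.F
Step 3: 4 trees catch fire, 4 burn out
  TTTTF
  TTT..
  T.F..
  TF...
  TTF..
  TTT..
Step 4: 5 trees catch fire, 4 burn out
  TTTF.
  TTF..
  T....
  F....
  TF...
  TTF..
Step 5: 5 trees catch fire, 5 burn out
  TTF..
  TF...
  F....
  .....
  F....
  TF...
Step 6: 3 trees catch fire, 5 burn out
  TF...
  F....
  .....
  .....
  .....
  F....

TF...
F....
.....
.....
.....
F....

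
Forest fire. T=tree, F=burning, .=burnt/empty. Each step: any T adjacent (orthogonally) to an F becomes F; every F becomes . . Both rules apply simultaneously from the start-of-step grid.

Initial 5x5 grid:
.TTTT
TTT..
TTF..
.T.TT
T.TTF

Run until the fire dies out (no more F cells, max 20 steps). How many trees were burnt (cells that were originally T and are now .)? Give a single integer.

Answer: 14

Derivation:
Step 1: +4 fires, +2 burnt (F count now 4)
Step 2: +6 fires, +4 burnt (F count now 6)
Step 3: +3 fires, +6 burnt (F count now 3)
Step 4: +1 fires, +3 burnt (F count now 1)
Step 5: +0 fires, +1 burnt (F count now 0)
Fire out after step 5
Initially T: 15, now '.': 24
Total burnt (originally-T cells now '.'): 14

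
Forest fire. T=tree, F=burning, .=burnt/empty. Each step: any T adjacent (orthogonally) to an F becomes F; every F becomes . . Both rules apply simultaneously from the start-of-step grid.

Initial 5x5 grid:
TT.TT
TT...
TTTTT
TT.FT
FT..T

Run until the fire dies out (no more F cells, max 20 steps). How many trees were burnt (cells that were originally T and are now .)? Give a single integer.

Answer: 14

Derivation:
Step 1: +4 fires, +2 burnt (F count now 4)
Step 2: +5 fires, +4 burnt (F count now 5)
Step 3: +2 fires, +5 burnt (F count now 2)
Step 4: +2 fires, +2 burnt (F count now 2)
Step 5: +1 fires, +2 burnt (F count now 1)
Step 6: +0 fires, +1 burnt (F count now 0)
Fire out after step 6
Initially T: 16, now '.': 23
Total burnt (originally-T cells now '.'): 14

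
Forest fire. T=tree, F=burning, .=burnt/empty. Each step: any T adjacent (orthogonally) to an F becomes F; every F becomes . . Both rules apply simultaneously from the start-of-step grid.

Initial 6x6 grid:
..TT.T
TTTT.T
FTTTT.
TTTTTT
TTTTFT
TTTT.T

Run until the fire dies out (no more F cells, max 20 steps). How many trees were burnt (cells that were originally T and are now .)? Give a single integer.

Step 1: +6 fires, +2 burnt (F count now 6)
Step 2: +10 fires, +6 burnt (F count now 10)
Step 3: +6 fires, +10 burnt (F count now 6)
Step 4: +3 fires, +6 burnt (F count now 3)
Step 5: +1 fires, +3 burnt (F count now 1)
Step 6: +0 fires, +1 burnt (F count now 0)
Fire out after step 6
Initially T: 28, now '.': 34
Total burnt (originally-T cells now '.'): 26

Answer: 26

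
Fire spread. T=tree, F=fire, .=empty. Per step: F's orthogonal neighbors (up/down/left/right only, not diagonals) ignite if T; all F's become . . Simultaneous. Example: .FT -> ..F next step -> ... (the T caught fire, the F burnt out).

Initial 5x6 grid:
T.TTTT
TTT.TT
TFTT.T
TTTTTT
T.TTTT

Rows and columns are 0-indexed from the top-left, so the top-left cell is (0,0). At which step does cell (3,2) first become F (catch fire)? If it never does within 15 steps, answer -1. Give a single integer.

Step 1: cell (3,2)='T' (+4 fires, +1 burnt)
Step 2: cell (3,2)='F' (+5 fires, +4 burnt)
  -> target ignites at step 2
Step 3: cell (3,2)='.' (+5 fires, +5 burnt)
Step 4: cell (3,2)='.' (+3 fires, +5 burnt)
Step 5: cell (3,2)='.' (+3 fires, +3 burnt)
Step 6: cell (3,2)='.' (+4 fires, +3 burnt)
Step 7: cell (3,2)='.' (+1 fires, +4 burnt)
Step 8: cell (3,2)='.' (+0 fires, +1 burnt)
  fire out at step 8

2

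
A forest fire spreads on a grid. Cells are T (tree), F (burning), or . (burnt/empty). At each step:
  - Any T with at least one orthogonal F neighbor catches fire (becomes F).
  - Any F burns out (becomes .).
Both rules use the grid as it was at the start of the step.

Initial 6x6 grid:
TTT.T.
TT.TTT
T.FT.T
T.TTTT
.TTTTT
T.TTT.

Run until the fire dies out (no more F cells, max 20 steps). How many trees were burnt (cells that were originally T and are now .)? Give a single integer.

Step 1: +2 fires, +1 burnt (F count now 2)
Step 2: +3 fires, +2 burnt (F count now 3)
Step 3: +5 fires, +3 burnt (F count now 5)
Step 4: +5 fires, +5 burnt (F count now 5)
Step 5: +3 fires, +5 burnt (F count now 3)
Step 6: +0 fires, +3 burnt (F count now 0)
Fire out after step 6
Initially T: 26, now '.': 28
Total burnt (originally-T cells now '.'): 18

Answer: 18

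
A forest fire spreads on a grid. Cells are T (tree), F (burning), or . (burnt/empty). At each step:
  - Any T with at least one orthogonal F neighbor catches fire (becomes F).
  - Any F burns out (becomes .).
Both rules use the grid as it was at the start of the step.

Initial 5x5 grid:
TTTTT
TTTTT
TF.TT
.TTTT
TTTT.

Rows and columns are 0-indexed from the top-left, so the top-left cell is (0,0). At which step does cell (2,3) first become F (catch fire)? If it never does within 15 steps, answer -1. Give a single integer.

Step 1: cell (2,3)='T' (+3 fires, +1 burnt)
Step 2: cell (2,3)='T' (+5 fires, +3 burnt)
Step 3: cell (2,3)='T' (+6 fires, +5 burnt)
Step 4: cell (2,3)='F' (+5 fires, +6 burnt)
  -> target ignites at step 4
Step 5: cell (2,3)='.' (+2 fires, +5 burnt)
Step 6: cell (2,3)='.' (+0 fires, +2 burnt)
  fire out at step 6

4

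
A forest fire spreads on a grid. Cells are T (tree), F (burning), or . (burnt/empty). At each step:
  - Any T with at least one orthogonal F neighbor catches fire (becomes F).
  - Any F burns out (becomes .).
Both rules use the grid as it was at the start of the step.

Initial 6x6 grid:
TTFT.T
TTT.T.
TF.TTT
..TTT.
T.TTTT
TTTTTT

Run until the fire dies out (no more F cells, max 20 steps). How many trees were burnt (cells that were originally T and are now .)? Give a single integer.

Step 1: +5 fires, +2 burnt (F count now 5)
Step 2: +2 fires, +5 burnt (F count now 2)
Step 3: +0 fires, +2 burnt (F count now 0)
Fire out after step 3
Initially T: 26, now '.': 17
Total burnt (originally-T cells now '.'): 7

Answer: 7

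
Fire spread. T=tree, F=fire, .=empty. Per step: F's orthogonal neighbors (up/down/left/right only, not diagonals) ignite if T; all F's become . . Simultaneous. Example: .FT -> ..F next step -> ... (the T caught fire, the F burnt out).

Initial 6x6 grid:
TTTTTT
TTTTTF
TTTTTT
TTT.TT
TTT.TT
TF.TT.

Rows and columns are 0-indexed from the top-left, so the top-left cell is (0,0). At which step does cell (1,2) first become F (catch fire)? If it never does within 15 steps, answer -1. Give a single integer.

Step 1: cell (1,2)='T' (+5 fires, +2 burnt)
Step 2: cell (1,2)='T' (+7 fires, +5 burnt)
Step 3: cell (1,2)='F' (+8 fires, +7 burnt)
  -> target ignites at step 3
Step 4: cell (1,2)='.' (+5 fires, +8 burnt)
Step 5: cell (1,2)='.' (+3 fires, +5 burnt)
Step 6: cell (1,2)='.' (+2 fires, +3 burnt)
Step 7: cell (1,2)='.' (+0 fires, +2 burnt)
  fire out at step 7

3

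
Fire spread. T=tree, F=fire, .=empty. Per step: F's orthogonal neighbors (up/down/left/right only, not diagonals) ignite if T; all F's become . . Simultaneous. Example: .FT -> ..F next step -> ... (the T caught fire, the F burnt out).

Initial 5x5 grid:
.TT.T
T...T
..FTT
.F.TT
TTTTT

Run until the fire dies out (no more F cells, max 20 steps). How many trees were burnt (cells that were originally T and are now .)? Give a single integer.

Step 1: +2 fires, +2 burnt (F count now 2)
Step 2: +4 fires, +2 burnt (F count now 4)
Step 3: +3 fires, +4 burnt (F count now 3)
Step 4: +2 fires, +3 burnt (F count now 2)
Step 5: +0 fires, +2 burnt (F count now 0)
Fire out after step 5
Initially T: 14, now '.': 22
Total burnt (originally-T cells now '.'): 11

Answer: 11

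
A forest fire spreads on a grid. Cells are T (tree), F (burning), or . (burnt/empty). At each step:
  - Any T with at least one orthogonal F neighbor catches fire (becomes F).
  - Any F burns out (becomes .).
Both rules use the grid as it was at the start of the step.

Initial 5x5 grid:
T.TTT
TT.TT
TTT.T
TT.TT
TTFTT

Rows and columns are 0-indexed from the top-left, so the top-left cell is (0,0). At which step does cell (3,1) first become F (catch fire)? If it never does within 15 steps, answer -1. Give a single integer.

Step 1: cell (3,1)='T' (+2 fires, +1 burnt)
Step 2: cell (3,1)='F' (+4 fires, +2 burnt)
  -> target ignites at step 2
Step 3: cell (3,1)='.' (+3 fires, +4 burnt)
Step 4: cell (3,1)='.' (+4 fires, +3 burnt)
Step 5: cell (3,1)='.' (+2 fires, +4 burnt)
Step 6: cell (3,1)='.' (+3 fires, +2 burnt)
Step 7: cell (3,1)='.' (+1 fires, +3 burnt)
Step 8: cell (3,1)='.' (+1 fires, +1 burnt)
Step 9: cell (3,1)='.' (+0 fires, +1 burnt)
  fire out at step 9

2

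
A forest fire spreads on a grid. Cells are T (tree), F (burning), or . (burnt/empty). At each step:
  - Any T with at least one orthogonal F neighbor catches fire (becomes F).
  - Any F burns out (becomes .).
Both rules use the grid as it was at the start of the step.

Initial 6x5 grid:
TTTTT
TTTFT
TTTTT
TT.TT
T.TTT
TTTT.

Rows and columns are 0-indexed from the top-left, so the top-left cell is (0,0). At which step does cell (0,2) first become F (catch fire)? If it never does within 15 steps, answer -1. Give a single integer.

Step 1: cell (0,2)='T' (+4 fires, +1 burnt)
Step 2: cell (0,2)='F' (+6 fires, +4 burnt)
  -> target ignites at step 2
Step 3: cell (0,2)='.' (+5 fires, +6 burnt)
Step 4: cell (0,2)='.' (+6 fires, +5 burnt)
Step 5: cell (0,2)='.' (+2 fires, +6 burnt)
Step 6: cell (0,2)='.' (+2 fires, +2 burnt)
Step 7: cell (0,2)='.' (+1 fires, +2 burnt)
Step 8: cell (0,2)='.' (+0 fires, +1 burnt)
  fire out at step 8

2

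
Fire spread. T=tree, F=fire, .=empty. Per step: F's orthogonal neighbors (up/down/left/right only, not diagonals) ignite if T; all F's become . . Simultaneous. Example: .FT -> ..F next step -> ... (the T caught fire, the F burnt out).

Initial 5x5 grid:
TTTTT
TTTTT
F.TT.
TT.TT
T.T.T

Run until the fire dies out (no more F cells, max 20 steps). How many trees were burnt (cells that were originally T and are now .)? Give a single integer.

Step 1: +2 fires, +1 burnt (F count now 2)
Step 2: +4 fires, +2 burnt (F count now 4)
Step 3: +2 fires, +4 burnt (F count now 2)
Step 4: +3 fires, +2 burnt (F count now 3)
Step 5: +3 fires, +3 burnt (F count now 3)
Step 6: +2 fires, +3 burnt (F count now 2)
Step 7: +1 fires, +2 burnt (F count now 1)
Step 8: +1 fires, +1 burnt (F count now 1)
Step 9: +0 fires, +1 burnt (F count now 0)
Fire out after step 9
Initially T: 19, now '.': 24
Total burnt (originally-T cells now '.'): 18

Answer: 18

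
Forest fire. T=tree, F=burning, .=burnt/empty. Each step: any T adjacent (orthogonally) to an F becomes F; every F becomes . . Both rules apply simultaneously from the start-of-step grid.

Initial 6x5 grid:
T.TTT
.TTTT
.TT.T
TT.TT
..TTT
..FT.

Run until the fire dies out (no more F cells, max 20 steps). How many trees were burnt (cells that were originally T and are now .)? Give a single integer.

Step 1: +2 fires, +1 burnt (F count now 2)
Step 2: +1 fires, +2 burnt (F count now 1)
Step 3: +2 fires, +1 burnt (F count now 2)
Step 4: +1 fires, +2 burnt (F count now 1)
Step 5: +1 fires, +1 burnt (F count now 1)
Step 6: +1 fires, +1 burnt (F count now 1)
Step 7: +2 fires, +1 burnt (F count now 2)
Step 8: +2 fires, +2 burnt (F count now 2)
Step 9: +3 fires, +2 burnt (F count now 3)
Step 10: +1 fires, +3 burnt (F count now 1)
Step 11: +1 fires, +1 burnt (F count now 1)
Step 12: +1 fires, +1 burnt (F count now 1)
Step 13: +0 fires, +1 burnt (F count now 0)
Fire out after step 13
Initially T: 19, now '.': 29
Total burnt (originally-T cells now '.'): 18

Answer: 18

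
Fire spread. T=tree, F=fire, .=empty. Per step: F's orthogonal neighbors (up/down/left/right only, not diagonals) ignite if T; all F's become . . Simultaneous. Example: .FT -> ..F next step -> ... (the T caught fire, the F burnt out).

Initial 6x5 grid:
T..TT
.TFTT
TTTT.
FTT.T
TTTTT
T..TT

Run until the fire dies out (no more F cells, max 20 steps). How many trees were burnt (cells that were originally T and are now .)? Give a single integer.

Answer: 20

Derivation:
Step 1: +6 fires, +2 burnt (F count now 6)
Step 2: +7 fires, +6 burnt (F count now 7)
Step 3: +2 fires, +7 burnt (F count now 2)
Step 4: +1 fires, +2 burnt (F count now 1)
Step 5: +2 fires, +1 burnt (F count now 2)
Step 6: +2 fires, +2 burnt (F count now 2)
Step 7: +0 fires, +2 burnt (F count now 0)
Fire out after step 7
Initially T: 21, now '.': 29
Total burnt (originally-T cells now '.'): 20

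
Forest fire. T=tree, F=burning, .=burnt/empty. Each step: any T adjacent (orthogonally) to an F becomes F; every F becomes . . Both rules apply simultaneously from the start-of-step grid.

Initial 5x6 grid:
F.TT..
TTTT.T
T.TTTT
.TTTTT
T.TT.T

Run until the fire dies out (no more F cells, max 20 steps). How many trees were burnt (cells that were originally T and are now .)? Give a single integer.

Step 1: +1 fires, +1 burnt (F count now 1)
Step 2: +2 fires, +1 burnt (F count now 2)
Step 3: +1 fires, +2 burnt (F count now 1)
Step 4: +3 fires, +1 burnt (F count now 3)
Step 5: +3 fires, +3 burnt (F count now 3)
Step 6: +4 fires, +3 burnt (F count now 4)
Step 7: +3 fires, +4 burnt (F count now 3)
Step 8: +2 fires, +3 burnt (F count now 2)
Step 9: +1 fires, +2 burnt (F count now 1)
Step 10: +0 fires, +1 burnt (F count now 0)
Fire out after step 10
Initially T: 21, now '.': 29
Total burnt (originally-T cells now '.'): 20

Answer: 20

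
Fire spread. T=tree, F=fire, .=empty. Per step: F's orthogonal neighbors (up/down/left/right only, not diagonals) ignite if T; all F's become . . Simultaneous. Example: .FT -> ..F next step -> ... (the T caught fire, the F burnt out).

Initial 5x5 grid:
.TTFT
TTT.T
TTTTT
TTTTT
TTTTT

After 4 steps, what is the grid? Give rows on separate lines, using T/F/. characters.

Step 1: 2 trees catch fire, 1 burn out
  .TF.F
  TTT.T
  TTTTT
  TTTTT
  TTTTT
Step 2: 3 trees catch fire, 2 burn out
  .F...
  TTF.F
  TTTTT
  TTTTT
  TTTTT
Step 3: 3 trees catch fire, 3 burn out
  .....
  TF...
  TTFTF
  TTTTT
  TTTTT
Step 4: 5 trees catch fire, 3 burn out
  .....
  F....
  TF.F.
  TTFTF
  TTTTT

.....
F....
TF.F.
TTFTF
TTTTT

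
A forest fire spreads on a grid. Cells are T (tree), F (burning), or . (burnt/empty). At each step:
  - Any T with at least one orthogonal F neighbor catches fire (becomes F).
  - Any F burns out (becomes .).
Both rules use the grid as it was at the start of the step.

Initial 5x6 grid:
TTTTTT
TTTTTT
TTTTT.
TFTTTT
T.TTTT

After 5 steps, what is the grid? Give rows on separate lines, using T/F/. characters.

Step 1: 3 trees catch fire, 1 burn out
  TTTTTT
  TTTTTT
  TFTTT.
  F.FTTT
  T.TTTT
Step 2: 6 trees catch fire, 3 burn out
  TTTTTT
  TFTTTT
  F.FTT.
  ...FTT
  F.FTTT
Step 3: 6 trees catch fire, 6 burn out
  TFTTTT
  F.FTTT
  ...FT.
  ....FT
  ...FTT
Step 4: 6 trees catch fire, 6 burn out
  F.FTTT
  ...FTT
  ....F.
  .....F
  ....FT
Step 5: 3 trees catch fire, 6 burn out
  ...FTT
  ....FT
  ......
  ......
  .....F

...FTT
....FT
......
......
.....F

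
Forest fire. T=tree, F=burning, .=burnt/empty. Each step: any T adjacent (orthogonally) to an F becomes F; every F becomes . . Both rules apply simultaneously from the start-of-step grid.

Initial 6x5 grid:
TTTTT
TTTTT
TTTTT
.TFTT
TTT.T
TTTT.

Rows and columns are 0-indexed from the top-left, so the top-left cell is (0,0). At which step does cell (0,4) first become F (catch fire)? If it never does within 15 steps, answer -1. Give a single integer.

Step 1: cell (0,4)='T' (+4 fires, +1 burnt)
Step 2: cell (0,4)='T' (+6 fires, +4 burnt)
Step 3: cell (0,4)='T' (+9 fires, +6 burnt)
Step 4: cell (0,4)='T' (+5 fires, +9 burnt)
Step 5: cell (0,4)='F' (+2 fires, +5 burnt)
  -> target ignites at step 5
Step 6: cell (0,4)='.' (+0 fires, +2 burnt)
  fire out at step 6

5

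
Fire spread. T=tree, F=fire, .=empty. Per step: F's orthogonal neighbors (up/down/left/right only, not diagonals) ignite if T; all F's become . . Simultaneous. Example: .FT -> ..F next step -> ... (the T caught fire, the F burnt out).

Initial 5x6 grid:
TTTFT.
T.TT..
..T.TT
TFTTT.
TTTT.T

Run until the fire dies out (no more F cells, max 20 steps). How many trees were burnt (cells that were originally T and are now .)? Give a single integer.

Answer: 18

Derivation:
Step 1: +6 fires, +2 burnt (F count now 6)
Step 2: +6 fires, +6 burnt (F count now 6)
Step 3: +3 fires, +6 burnt (F count now 3)
Step 4: +2 fires, +3 burnt (F count now 2)
Step 5: +1 fires, +2 burnt (F count now 1)
Step 6: +0 fires, +1 burnt (F count now 0)
Fire out after step 6
Initially T: 19, now '.': 29
Total burnt (originally-T cells now '.'): 18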